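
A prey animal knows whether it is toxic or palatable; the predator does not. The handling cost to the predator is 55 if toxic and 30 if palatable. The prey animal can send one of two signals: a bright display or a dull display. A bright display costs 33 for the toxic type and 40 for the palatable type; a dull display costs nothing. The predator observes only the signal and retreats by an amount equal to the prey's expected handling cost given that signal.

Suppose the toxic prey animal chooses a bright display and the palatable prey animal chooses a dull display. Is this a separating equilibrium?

No

Under separation the predator infers type exactly: bright display → toxic (pays 55), dull display → palatable (pays 30).
Toxic: bright display gives 55 − 33 = 22; dull display gives 30 − 0 = 30. Would deviate. ✗
Palatable: dull display gives 30 − 0 = 30; bright display gives 55 − 40 = 15. No deviation. ✓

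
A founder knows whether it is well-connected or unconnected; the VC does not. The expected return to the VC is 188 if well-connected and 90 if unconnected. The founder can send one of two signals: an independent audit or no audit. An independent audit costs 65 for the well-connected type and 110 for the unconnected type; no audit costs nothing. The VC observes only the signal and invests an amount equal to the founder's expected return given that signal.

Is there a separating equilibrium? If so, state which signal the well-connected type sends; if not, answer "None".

audit

Try well-connected → audit, unconnected → no audit:
  Under separation the VC infers type exactly: audit → well-connected (pays 188), no audit → unconnected (pays 90).
  Well-connected: audit gives 188 − 65 = 123; no audit gives 90 − 0 = 90. No deviation. ✓
  Unconnected: no audit gives 90 − 0 = 90; audit gives 188 − 110 = 78. No deviation. ✓
Both hold — the well-connected type sends audit.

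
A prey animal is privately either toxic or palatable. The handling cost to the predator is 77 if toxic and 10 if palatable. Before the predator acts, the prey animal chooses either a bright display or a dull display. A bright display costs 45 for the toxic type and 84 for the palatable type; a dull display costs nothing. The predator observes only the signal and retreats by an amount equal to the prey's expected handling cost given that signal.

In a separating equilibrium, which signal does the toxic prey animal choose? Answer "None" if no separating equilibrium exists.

Try toxic → bright display, palatable → dull display:
  If types separate, bright display earns payment 77 and dull display earns 10.
  Toxic: bright display gives 77 − 45 = 32; dull display gives 10 − 0 = 10. No deviation. ✓
  Palatable: dull display gives 10 − 0 = 10; bright display gives 77 − 84 = -7. No deviation. ✓
Both hold — the toxic type sends bright display.

bright display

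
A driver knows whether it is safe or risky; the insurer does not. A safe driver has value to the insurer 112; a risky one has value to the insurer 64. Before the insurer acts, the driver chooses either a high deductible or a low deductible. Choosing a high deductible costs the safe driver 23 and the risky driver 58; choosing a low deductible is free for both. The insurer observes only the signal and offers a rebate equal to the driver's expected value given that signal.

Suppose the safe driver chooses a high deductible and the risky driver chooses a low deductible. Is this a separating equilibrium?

Yes

Under separation the insurer infers type exactly: high deductible → safe (pays 112), low deductible → risky (pays 64).
Safe: high deductible gives 112 − 23 = 89; low deductible gives 64 − 0 = 64. No deviation. ✓
Risky: low deductible gives 64 − 0 = 64; high deductible gives 112 − 58 = 54. No deviation. ✓
Neither type gains from mimicking the other.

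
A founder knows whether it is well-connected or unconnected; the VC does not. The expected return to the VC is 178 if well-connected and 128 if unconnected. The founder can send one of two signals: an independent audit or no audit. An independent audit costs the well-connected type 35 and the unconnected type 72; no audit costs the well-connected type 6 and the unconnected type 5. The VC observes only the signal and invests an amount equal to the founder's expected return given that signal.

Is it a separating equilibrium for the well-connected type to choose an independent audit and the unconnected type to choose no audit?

Yes

If types separate, audit earns payment 178 and no audit earns 128.
Well-connected: audit gives 178 − 35 = 143; no audit gives 128 − 6 = 122. No deviation. ✓
Unconnected: no audit gives 128 − 5 = 123; audit gives 178 − 72 = 106. No deviation. ✓
Both incentive constraints hold.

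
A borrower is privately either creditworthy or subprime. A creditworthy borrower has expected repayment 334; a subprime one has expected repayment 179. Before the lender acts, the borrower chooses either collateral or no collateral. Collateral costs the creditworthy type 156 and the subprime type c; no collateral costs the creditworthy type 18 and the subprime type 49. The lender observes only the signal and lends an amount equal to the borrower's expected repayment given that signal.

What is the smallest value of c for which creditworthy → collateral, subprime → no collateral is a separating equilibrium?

204

Under separation: collateral → creditworthy (pays 334); no collateral → subprime (pays 179).
Creditworthy: 334 − 156 = 178 ≥ 179 − 18 = 161. Holds regardless of c. ✓
Subprime: 179 − 49 ≥ 334 − c, so c ≥ 334 − 130 = 204.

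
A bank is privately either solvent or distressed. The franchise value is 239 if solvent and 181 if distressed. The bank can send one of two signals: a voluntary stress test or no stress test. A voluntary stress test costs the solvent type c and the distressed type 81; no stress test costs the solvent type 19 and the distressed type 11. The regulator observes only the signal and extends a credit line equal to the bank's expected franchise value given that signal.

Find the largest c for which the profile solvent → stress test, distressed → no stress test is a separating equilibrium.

77

Under separation: stress test → solvent (pays 239); no stress test → distressed (pays 181).
Distressed: 181 − 11 = 170 ≥ 239 − 81 = 158. Holds regardless of c. ✓
Solvent: 239 − c ≥ 181 − 19, so c ≤ 239 − 162 = 77.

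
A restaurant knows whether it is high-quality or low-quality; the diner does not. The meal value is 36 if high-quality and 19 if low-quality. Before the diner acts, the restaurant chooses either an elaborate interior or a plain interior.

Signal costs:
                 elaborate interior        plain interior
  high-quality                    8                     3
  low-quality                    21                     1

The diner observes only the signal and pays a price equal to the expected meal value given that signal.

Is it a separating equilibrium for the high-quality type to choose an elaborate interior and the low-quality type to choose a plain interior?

Under separation the diner infers type exactly: elaborate interior → high-quality (pays 36), plain interior → low-quality (pays 19).
High-quality: elaborate interior gives 36 − 8 = 28; plain interior gives 19 − 3 = 16. No deviation. ✓
Low-quality: plain interior gives 19 − 1 = 18; elaborate interior gives 36 − 21 = 15. No deviation. ✓
Neither type gains from mimicking the other.

Yes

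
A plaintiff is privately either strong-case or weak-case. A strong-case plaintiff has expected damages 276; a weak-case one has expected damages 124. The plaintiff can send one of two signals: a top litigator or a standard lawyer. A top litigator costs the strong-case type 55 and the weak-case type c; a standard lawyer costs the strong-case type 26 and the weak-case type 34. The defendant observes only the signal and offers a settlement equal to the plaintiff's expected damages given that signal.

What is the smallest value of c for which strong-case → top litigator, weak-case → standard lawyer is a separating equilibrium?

186

Under separation: top litigator → strong-case (pays 276); standard lawyer → weak-case (pays 124).
Strong-case: 276 − 55 = 221 ≥ 124 − 26 = 98. Holds regardless of c. ✓
Weak-case: 124 − 34 ≥ 276 − c, so c ≥ 276 − 90 = 186.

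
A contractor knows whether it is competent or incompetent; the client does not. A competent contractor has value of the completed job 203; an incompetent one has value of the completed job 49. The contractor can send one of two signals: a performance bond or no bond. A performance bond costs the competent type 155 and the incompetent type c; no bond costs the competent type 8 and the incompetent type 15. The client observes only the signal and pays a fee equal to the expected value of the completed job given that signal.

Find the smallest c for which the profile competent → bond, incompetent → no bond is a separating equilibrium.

Under separation: bond → competent (pays 203); no bond → incompetent (pays 49).
Competent: 203 − 155 = 48 ≥ 49 − 8 = 41. Holds regardless of c. ✓
Incompetent: 49 − 15 ≥ 203 − c, so c ≥ 203 − 34 = 169.

169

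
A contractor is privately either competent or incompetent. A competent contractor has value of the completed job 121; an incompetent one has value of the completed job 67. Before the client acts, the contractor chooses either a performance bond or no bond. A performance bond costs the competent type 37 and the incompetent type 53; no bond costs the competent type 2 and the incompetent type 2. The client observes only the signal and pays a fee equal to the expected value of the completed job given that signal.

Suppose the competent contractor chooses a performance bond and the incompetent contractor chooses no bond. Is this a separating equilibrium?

No

If types separate, bond earns payment 121 and no bond earns 67.
Competent: bond gives 121 − 37 = 84; no bond gives 67 − 2 = 65. No deviation. ✓
Incompetent: no bond gives 67 − 2 = 65; bond gives 121 − 53 = 68. Would deviate. ✗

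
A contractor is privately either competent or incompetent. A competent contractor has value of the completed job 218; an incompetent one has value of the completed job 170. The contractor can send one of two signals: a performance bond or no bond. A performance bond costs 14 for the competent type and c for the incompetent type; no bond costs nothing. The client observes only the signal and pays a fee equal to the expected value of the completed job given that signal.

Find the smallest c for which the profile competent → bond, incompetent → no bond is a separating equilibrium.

Under separation: bond → competent (pays 218); no bond → incompetent (pays 170).
Competent: 218 − 14 = 204 ≥ 170 − 0 = 170. Holds regardless of c. ✓
Incompetent: 170 − 0 ≥ 218 − c, so c ≥ 218 − 170 = 48.

48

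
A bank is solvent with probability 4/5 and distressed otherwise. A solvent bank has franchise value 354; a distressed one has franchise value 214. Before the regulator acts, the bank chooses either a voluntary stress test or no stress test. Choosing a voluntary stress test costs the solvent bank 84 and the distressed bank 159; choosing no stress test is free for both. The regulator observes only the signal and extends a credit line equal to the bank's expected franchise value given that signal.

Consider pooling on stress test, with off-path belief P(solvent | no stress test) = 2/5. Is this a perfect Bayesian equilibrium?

No

On the equilibrium path (stress test) the regulator holds the prior 4/5 and pays 4/5·354 + 1/5·214 = 326. Off-path (no stress test) belief 2/5 gives 2/5·354 + 3/5·214 = 270.
Solvent: stress test gives 326 − 84 = 242; no stress test gives 270 − 0 = 270. Deviates. ✗
Distressed: stress test gives 326 − 159 = 167; no stress test gives 270 − 0 = 270. Deviates. ✗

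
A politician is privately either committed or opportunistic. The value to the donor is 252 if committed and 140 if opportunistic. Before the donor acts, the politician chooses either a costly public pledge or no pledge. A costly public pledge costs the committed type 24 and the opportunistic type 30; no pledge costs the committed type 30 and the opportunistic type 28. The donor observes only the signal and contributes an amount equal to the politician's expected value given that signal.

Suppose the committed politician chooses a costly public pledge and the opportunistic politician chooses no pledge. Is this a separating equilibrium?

Under separation the donor infers type exactly: pledge → committed (pays 252), no pledge → opportunistic (pays 140).
Committed: pledge gives 252 − 24 = 228; no pledge gives 140 − 30 = 110. No deviation. ✓
Opportunistic: no pledge gives 140 − 28 = 112; pledge gives 252 − 30 = 222. Would deviate. ✗

No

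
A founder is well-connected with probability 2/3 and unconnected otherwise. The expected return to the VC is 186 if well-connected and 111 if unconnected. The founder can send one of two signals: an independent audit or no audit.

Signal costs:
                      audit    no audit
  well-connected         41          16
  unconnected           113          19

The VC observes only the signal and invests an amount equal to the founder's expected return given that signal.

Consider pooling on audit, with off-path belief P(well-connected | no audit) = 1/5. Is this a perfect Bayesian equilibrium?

At the pooled signal (audit) the VC holds the prior 2/3 and pays 2/3·186 + 1/3·111 = 161. Off-path (no audit) belief 1/5 gives 1/5·186 + 4/5·111 = 126.
Well-connected: audit gives 161 − 41 = 120; no audit gives 126 − 16 = 110. Stays. ✓
Unconnected: audit gives 161 − 113 = 48; no audit gives 126 − 19 = 107. Deviates. ✗

No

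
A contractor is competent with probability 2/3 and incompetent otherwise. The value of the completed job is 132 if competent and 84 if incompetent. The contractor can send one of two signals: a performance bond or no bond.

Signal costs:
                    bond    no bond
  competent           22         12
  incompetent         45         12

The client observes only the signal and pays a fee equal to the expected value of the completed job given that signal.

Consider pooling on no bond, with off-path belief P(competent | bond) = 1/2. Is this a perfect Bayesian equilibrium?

At the pooled signal (no bond) the client holds the prior 2/3 and pays 2/3·132 + 1/3·84 = 116. Off-path (bond) belief 1/2 gives 1/2·132 + 1/2·84 = 108.
Competent: no bond gives 116 − 12 = 104; bond gives 108 − 22 = 86. Stays. ✓
Incompetent: no bond gives 116 − 12 = 104; bond gives 108 − 45 = 63. Stays. ✓

Yes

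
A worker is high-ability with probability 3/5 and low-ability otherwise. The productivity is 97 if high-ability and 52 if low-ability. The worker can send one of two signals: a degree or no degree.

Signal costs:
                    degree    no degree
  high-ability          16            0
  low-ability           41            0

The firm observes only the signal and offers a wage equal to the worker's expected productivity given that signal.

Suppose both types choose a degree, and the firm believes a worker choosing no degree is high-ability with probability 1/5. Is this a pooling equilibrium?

At the pooled signal (degree) the firm holds the prior 3/5 and pays 3/5·97 + 2/5·52 = 79. Off-path (no degree) belief 1/5 gives 1/5·97 + 4/5·52 = 61.
High-ability: degree gives 79 − 16 = 63; no degree gives 61 − 0 = 61. Stays. ✓
Low-ability: degree gives 79 − 41 = 38; no degree gives 61 − 0 = 61. Deviates. ✗

No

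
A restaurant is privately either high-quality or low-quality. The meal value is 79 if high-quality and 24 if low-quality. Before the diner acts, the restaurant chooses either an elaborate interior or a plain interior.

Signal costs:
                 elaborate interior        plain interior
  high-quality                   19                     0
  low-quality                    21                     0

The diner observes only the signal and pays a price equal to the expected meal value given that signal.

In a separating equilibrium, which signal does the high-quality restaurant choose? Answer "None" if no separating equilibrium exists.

Try high-quality → elaborate interior, low-quality → plain interior:
  Under separation the diner infers type exactly: elaborate interior → high-quality (pays 79), plain interior → low-quality (pays 24).
  High-quality: elaborate interior gives 79 − 19 = 60; plain interior gives 24 − 0 = 24. No deviation. ✓
  Low-quality: plain interior gives 24 − 0 = 24; elaborate interior gives 79 − 21 = 58. Would deviate. ✗
Try high-quality → plain interior, low-quality → elaborate interior:
  Under separation the diner infers type exactly: plain interior → high-quality (pays 79), elaborate interior → low-quality (pays 24).
  High-quality: plain interior gives 79 − 0 = 79; elaborate interior gives 24 − 19 = 5. No deviation. ✓
  Low-quality: elaborate interior gives 24 − 21 = 3; plain interior gives 79 − 0 = 79. Would deviate. ✗
Neither assignment is incentive-compatible.

None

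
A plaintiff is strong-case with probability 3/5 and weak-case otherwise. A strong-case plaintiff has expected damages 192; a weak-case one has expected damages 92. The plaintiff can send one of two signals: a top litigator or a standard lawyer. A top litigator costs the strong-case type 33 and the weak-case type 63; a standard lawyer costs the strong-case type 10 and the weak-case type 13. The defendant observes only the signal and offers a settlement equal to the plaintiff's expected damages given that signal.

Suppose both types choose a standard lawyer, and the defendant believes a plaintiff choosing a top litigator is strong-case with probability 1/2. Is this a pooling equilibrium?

Yes

At the pooled signal (standard lawyer) the defendant holds the prior 3/5 and pays 3/5·192 + 2/5·92 = 152. Off-path (top litigator) belief 1/2 gives 1/2·192 + 1/2·92 = 142.
Strong-case: standard lawyer gives 152 − 10 = 142; top litigator gives 142 − 33 = 109. Stays. ✓
Weak-case: standard lawyer gives 152 − 13 = 139; top litigator gives 142 − 63 = 79. Stays. ✓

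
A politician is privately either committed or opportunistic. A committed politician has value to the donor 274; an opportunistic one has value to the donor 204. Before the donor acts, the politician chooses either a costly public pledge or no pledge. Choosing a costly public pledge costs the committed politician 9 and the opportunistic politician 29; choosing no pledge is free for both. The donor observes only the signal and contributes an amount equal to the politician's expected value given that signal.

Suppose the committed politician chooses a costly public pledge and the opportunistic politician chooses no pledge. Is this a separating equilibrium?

No

Under separation the donor infers type exactly: pledge → committed (pays 274), no pledge → opportunistic (pays 204).
Committed: pledge gives 274 − 9 = 265; no pledge gives 204 − 0 = 204. No deviation. ✓
Opportunistic: no pledge gives 204 − 0 = 204; pledge gives 274 − 29 = 245. Would deviate. ✗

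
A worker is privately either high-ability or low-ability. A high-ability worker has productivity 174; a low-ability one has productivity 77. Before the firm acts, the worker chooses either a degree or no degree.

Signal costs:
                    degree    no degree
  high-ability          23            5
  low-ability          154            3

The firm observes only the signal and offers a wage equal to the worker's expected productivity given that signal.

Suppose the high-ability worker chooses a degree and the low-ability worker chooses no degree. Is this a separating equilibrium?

If types separate, degree earns payment 174 and no degree earns 77.
High-ability: degree gives 174 − 23 = 151; no degree gives 77 − 5 = 72. No deviation. ✓
Low-ability: no degree gives 77 − 3 = 74; degree gives 174 − 154 = 20. No deviation. ✓
Neither type gains from mimicking the other.

Yes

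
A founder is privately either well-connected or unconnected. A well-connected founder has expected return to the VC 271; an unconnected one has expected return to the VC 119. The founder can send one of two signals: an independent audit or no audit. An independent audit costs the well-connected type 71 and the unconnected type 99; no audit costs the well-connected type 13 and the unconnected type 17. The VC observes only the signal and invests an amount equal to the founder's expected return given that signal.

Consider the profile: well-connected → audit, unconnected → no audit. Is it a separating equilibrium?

If types separate, audit earns payment 271 and no audit earns 119.
Well-connected: audit gives 271 − 71 = 200; no audit gives 119 − 13 = 106. No deviation. ✓
Unconnected: no audit gives 119 − 17 = 102; audit gives 271 − 99 = 172. Would deviate. ✗

No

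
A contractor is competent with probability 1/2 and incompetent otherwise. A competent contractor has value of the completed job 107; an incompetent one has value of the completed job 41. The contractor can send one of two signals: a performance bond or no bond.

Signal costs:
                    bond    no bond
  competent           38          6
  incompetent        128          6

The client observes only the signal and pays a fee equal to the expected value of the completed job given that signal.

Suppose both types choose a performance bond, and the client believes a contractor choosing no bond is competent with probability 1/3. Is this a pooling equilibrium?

No

At the pooled signal (bond) the client holds the prior 1/2 and pays 1/2·107 + 1/2·41 = 74. Off-path (no bond) belief 1/3 gives 1/3·107 + 2/3·41 = 63.
Competent: bond gives 74 − 38 = 36; no bond gives 63 − 6 = 57. Deviates. ✗
Incompetent: bond gives 74 − 128 = -54; no bond gives 63 − 6 = 57. Deviates. ✗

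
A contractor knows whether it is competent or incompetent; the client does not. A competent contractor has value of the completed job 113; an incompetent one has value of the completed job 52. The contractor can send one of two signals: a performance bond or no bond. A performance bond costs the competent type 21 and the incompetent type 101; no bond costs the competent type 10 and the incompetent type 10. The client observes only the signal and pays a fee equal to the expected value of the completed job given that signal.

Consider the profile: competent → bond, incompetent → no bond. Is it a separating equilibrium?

Yes

If types separate, bond earns payment 113 and no bond earns 52.
Competent: bond gives 113 − 21 = 92; no bond gives 52 − 10 = 42. No deviation. ✓
Incompetent: no bond gives 52 − 10 = 42; bond gives 113 − 101 = 12. No deviation. ✓
Neither type gains from mimicking the other.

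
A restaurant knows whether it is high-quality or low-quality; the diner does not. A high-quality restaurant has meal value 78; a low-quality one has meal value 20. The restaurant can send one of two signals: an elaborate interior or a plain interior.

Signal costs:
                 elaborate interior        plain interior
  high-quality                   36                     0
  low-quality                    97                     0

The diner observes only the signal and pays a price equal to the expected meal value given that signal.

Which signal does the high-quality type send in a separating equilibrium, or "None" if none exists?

elaborate interior

Try high-quality → elaborate interior, low-quality → plain interior:
  Under separation the diner infers type exactly: elaborate interior → high-quality (pays 78), plain interior → low-quality (pays 20).
  High-quality: elaborate interior gives 78 − 36 = 42; plain interior gives 20 − 0 = 20. No deviation. ✓
  Low-quality: plain interior gives 20 − 0 = 20; elaborate interior gives 78 − 97 = -19. No deviation. ✓
Both hold — the high-quality type sends elaborate interior.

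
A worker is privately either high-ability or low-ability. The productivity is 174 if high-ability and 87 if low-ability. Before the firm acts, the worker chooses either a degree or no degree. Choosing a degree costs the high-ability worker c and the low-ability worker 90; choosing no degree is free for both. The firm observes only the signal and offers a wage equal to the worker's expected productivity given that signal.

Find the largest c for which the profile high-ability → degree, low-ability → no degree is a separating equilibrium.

87

Under separation: degree → high-ability (pays 174); no degree → low-ability (pays 87).
Low-ability: 87 − 0 = 87 ≥ 174 − 90 = 84. Holds regardless of c. ✓
High-ability: 174 − c ≥ 87 − 0, so c ≤ 174 − 87 = 87.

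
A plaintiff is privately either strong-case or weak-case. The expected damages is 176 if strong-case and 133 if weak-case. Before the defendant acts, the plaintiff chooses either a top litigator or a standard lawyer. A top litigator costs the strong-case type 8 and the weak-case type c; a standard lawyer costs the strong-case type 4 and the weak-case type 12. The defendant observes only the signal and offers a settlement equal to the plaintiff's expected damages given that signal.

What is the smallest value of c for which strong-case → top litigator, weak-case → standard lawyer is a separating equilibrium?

55

Under separation: top litigator → strong-case (pays 176); standard lawyer → weak-case (pays 133).
Strong-case: 176 − 8 = 168 ≥ 133 − 4 = 129. Holds regardless of c. ✓
Weak-case: 133 − 12 ≥ 176 − c, so c ≥ 176 − 121 = 55.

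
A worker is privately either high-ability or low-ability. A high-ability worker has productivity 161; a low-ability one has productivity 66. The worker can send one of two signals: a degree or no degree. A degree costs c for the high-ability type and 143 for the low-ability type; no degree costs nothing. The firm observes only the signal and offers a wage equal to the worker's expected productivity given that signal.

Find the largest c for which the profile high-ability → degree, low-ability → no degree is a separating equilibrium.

95

Under separation: degree → high-ability (pays 161); no degree → low-ability (pays 66).
Low-ability: 66 − 0 = 66 ≥ 161 − 143 = 18. Holds regardless of c. ✓
High-ability: 161 − c ≥ 66 − 0, so c ≤ 161 − 66 = 95.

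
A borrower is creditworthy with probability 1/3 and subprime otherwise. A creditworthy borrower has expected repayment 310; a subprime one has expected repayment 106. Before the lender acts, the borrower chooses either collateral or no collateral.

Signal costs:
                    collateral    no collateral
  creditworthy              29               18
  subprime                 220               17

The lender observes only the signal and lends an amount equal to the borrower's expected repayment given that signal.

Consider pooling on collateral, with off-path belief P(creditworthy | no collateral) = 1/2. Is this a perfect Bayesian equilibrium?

No

At the pooled signal (collateral) the lender holds the prior 1/3 and pays 1/3·310 + 2/3·106 = 174. Off-path (no collateral) belief 1/2 gives 1/2·310 + 1/2·106 = 208.
Creditworthy: collateral gives 174 − 29 = 145; no collateral gives 208 − 18 = 190. Deviates. ✗
Subprime: collateral gives 174 − 220 = -46; no collateral gives 208 − 17 = 191. Deviates. ✗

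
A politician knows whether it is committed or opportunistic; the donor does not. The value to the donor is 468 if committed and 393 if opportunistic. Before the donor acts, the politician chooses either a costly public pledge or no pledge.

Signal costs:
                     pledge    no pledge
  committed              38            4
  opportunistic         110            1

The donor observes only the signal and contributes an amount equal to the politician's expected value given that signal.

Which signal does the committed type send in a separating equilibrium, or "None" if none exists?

pledge

Try committed → pledge, opportunistic → no pledge:
  Under separation the donor infers type exactly: pledge → committed (pays 468), no pledge → opportunistic (pays 393).
  Committed: pledge gives 468 − 38 = 430; no pledge gives 393 − 4 = 389. No deviation. ✓
  Opportunistic: no pledge gives 393 − 1 = 392; pledge gives 468 − 110 = 358. No deviation. ✓
Both hold — the committed type sends pledge.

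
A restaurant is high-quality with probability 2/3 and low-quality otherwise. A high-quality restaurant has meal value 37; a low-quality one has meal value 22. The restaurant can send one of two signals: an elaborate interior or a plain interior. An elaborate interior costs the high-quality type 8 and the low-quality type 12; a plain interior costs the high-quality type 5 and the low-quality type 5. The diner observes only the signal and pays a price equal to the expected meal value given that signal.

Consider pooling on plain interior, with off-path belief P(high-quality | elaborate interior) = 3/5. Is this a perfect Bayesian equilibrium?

At the pooled signal (plain interior) the diner holds the prior 2/3 and pays 2/3·37 + 1/3·22 = 32. Off-path (elaborate interior) belief 3/5 gives 3/5·37 + 2/5·22 = 31.
High-quality: plain interior gives 32 − 5 = 27; elaborate interior gives 31 − 8 = 23. Stays. ✓
Low-quality: plain interior gives 32 − 5 = 27; elaborate interior gives 31 − 12 = 19. Stays. ✓

Yes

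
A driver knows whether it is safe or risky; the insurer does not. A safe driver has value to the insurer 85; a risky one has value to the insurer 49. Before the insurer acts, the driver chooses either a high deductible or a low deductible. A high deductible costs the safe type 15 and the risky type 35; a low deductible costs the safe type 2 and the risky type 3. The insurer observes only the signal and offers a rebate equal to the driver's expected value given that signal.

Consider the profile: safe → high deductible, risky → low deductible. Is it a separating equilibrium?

If types separate, high deductible earns payment 85 and low deductible earns 49.
Safe: high deductible gives 85 − 15 = 70; low deductible gives 49 − 2 = 47. No deviation. ✓
Risky: low deductible gives 49 − 3 = 46; high deductible gives 85 − 35 = 50. Would deviate. ✗

No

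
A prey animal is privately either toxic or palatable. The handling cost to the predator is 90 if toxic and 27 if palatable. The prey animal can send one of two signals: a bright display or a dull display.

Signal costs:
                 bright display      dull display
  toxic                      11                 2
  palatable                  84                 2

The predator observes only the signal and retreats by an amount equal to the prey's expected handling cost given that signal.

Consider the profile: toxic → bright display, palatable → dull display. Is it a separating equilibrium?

Yes

Under separation the predator infers type exactly: bright display → toxic (pays 90), dull display → palatable (pays 27).
Toxic: bright display gives 90 − 11 = 79; dull display gives 27 − 2 = 25. No deviation. ✓
Palatable: dull display gives 27 − 2 = 25; bright display gives 90 − 84 = 6. No deviation. ✓
Both incentive constraints hold.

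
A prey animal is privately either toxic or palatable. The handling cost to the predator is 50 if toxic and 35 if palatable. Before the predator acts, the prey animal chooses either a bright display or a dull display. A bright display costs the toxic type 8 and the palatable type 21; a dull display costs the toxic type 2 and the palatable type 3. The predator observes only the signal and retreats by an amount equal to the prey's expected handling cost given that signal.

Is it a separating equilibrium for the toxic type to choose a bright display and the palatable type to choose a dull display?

Yes

Under separation the predator infers type exactly: bright display → toxic (pays 50), dull display → palatable (pays 35).
Toxic: bright display gives 50 − 8 = 42; dull display gives 35 − 2 = 33. No deviation. ✓
Palatable: dull display gives 35 − 3 = 32; bright display gives 50 − 21 = 29. No deviation. ✓
Both incentive constraints hold.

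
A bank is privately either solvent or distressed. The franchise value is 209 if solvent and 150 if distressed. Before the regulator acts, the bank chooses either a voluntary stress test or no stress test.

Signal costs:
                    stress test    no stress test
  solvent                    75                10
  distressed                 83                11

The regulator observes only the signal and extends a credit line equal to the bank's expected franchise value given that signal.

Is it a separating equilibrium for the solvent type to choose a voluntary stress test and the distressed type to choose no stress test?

No

Under separation the regulator infers type exactly: stress test → solvent (pays 209), no stress test → distressed (pays 150).
Solvent: stress test gives 209 − 75 = 134; no stress test gives 150 − 10 = 140. Would deviate. ✗
Distressed: no stress test gives 150 − 11 = 139; stress test gives 209 − 83 = 126. No deviation. ✓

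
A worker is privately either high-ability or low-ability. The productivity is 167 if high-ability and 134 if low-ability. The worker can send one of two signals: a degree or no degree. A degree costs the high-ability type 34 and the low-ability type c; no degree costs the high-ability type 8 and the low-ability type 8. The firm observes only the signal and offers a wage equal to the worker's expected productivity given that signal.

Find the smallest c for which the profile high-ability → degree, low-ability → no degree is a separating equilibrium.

41

Under separation: degree → high-ability (pays 167); no degree → low-ability (pays 134).
High-ability: 167 − 34 = 133 ≥ 134 − 8 = 126. Holds regardless of c. ✓
Low-ability: 134 − 8 ≥ 167 − c, so c ≥ 167 − 126 = 41.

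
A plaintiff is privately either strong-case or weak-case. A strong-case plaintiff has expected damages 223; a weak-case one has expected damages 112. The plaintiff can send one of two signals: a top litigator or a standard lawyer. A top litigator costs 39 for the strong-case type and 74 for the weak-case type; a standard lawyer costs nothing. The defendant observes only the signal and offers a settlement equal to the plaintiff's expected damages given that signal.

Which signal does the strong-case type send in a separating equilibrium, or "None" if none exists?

None

Try strong-case → top litigator, weak-case → standard lawyer:
  Under separation the defendant infers type exactly: top litigator → strong-case (pays 223), standard lawyer → weak-case (pays 112).
  Strong-case: top litigator gives 223 − 39 = 184; standard lawyer gives 112 − 0 = 112. No deviation. ✓
  Weak-case: standard lawyer gives 112 − 0 = 112; top litigator gives 223 − 74 = 149. Would deviate. ✗
Try strong-case → standard lawyer, weak-case → top litigator:
  Under separation the defendant infers type exactly: standard lawyer → strong-case (pays 223), top litigator → weak-case (pays 112).
  Strong-case: standard lawyer gives 223 − 0 = 223; top litigator gives 112 − 39 = 73. No deviation. ✓
  Weak-case: top litigator gives 112 − 74 = 38; standard lawyer gives 223 − 0 = 223. Would deviate. ✗
Neither assignment is incentive-compatible.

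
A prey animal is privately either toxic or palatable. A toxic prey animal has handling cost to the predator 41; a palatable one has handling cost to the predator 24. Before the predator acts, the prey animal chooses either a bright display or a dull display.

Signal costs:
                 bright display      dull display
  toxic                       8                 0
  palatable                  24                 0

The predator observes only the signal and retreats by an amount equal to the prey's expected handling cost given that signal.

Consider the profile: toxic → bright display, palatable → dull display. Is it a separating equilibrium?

Yes

Under separation the predator infers type exactly: bright display → toxic (pays 41), dull display → palatable (pays 24).
Toxic: bright display gives 41 − 8 = 33; dull display gives 24 − 0 = 24. No deviation. ✓
Palatable: dull display gives 24 − 0 = 24; bright display gives 41 − 24 = 17. No deviation. ✓
Neither type gains from mimicking the other.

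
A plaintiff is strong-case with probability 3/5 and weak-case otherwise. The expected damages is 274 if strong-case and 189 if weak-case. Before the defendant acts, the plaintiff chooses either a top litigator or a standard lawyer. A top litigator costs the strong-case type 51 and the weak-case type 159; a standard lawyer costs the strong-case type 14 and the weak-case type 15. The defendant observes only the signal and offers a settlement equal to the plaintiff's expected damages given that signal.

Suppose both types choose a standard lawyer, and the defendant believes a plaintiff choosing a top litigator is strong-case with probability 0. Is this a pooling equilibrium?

At the pooled signal (standard lawyer) the defendant holds the prior 3/5 and pays 3/5·274 + 2/5·189 = 240. Off-path (top litigator) belief 0 gives 0·274 + 1·189 = 189.
Strong-case: standard lawyer gives 240 − 14 = 226; top litigator gives 189 − 51 = 138. Stays. ✓
Weak-case: standard lawyer gives 240 − 15 = 225; top litigator gives 189 − 159 = 30. Stays. ✓

Yes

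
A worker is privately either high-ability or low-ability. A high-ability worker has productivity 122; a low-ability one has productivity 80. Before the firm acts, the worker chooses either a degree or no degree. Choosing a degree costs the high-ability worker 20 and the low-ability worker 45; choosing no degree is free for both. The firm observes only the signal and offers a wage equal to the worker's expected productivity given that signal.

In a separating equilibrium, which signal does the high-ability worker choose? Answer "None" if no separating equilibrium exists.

Try high-ability → degree, low-ability → no degree:
  If types separate, degree earns payment 122 and no degree earns 80.
  High-ability: degree gives 122 − 20 = 102; no degree gives 80 − 0 = 80. No deviation. ✓
  Low-ability: no degree gives 80 − 0 = 80; degree gives 122 − 45 = 77. No deviation. ✓
Both hold — the high-ability type sends degree.

degree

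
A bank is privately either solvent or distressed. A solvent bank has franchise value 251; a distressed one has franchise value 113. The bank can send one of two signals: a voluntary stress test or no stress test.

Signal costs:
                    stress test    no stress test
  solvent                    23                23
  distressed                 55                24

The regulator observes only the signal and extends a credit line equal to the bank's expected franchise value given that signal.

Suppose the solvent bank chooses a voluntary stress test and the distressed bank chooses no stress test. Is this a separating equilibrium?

If types separate, stress test earns payment 251 and no stress test earns 113.
Solvent: stress test gives 251 − 23 = 228; no stress test gives 113 − 23 = 90. No deviation. ✓
Distressed: no stress test gives 113 − 24 = 89; stress test gives 251 − 55 = 196. Would deviate. ✗

No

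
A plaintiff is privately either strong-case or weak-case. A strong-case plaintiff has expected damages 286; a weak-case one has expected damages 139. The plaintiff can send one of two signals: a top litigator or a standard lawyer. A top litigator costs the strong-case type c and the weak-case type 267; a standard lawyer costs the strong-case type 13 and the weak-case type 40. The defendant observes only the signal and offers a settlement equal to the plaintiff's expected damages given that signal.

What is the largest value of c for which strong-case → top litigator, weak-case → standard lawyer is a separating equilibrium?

Under separation: top litigator → strong-case (pays 286); standard lawyer → weak-case (pays 139).
Weak-case: 139 − 40 = 99 ≥ 286 − 267 = 19. Holds regardless of c. ✓
Strong-case: 286 − c ≥ 139 − 13, so c ≤ 286 − 126 = 160.

160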